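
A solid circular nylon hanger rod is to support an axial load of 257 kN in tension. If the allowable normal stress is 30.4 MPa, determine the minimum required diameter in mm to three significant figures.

104 mm

Required area A ≥ P/σ_allow = 257000/30.4 = 8454 mm².
For a solid circular section, d ≥ √(4A/π) = 103.7 mm.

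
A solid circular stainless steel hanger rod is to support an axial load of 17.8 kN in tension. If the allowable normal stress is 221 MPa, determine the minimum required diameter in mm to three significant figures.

Required area A ≥ P/σ_allow = 17800/221 = 80.54 mm².
For a solid circular section, d ≥ √(4A/π) = 10.13 mm.

10.1 mm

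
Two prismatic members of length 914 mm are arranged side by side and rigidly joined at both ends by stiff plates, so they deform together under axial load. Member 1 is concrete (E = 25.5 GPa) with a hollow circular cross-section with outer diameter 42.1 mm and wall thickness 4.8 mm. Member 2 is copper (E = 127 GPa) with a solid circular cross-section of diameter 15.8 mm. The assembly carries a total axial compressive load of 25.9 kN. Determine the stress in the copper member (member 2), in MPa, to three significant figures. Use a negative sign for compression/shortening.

A_1 = 562.5 mm².
A_2 = 196.1 mm².
Equal strain + equilibrium ⇒ each member carries load in proportion to AE: A₁E₁ = 14340000 N, A₂E₂ = 24900000 N, ΣAE = 39240000 N.
σ₂ = P·E₂/ΣAE = -25900·127000/39240000 = -83.82 MPa.

-83.8 MPa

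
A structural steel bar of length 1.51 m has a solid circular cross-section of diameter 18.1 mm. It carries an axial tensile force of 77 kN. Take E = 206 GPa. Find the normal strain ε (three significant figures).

A = 257.3 mm².
σ = N/A = 299.3 MPa; ε = σ/E = 299.3/206000 = 1.453e-03.

0.00145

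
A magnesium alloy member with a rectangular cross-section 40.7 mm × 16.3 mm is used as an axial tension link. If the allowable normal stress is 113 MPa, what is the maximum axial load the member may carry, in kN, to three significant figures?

75.0 kN

A = 663.4 mm².
P_max = σ_allow · A = 113 · 663.4 = 74970 N = 74.97 kN.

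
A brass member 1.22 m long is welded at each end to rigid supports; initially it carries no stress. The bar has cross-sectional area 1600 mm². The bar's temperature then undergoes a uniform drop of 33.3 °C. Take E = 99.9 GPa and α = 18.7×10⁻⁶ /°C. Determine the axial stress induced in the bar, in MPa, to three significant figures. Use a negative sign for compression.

62.2 MPa

Free thermal expansion αLΔT = 18.7e-6 · 1220 · -33.3 = -0.7597 mm.
The walls impose strain ε = −(-0.7597)/1220 = 6.2271e-04; σ = Eε = 99900 · 6.2271e-04 = 62.21 MPa.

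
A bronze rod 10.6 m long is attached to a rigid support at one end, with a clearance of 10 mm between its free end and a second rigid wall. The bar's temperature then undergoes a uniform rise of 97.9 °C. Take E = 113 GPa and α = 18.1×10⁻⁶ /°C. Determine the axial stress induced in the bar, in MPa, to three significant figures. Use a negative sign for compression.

-93.6 MPa

Free thermal expansion αLΔT = 18.1e-6 · 10600 · 97.9 = 18.78 mm.
The walls engage after the gap closes; constrained expansion = 18.78 − 10 = 8.783 mm.
The walls impose strain ε = −(8.783)/10600 = -8.2859e-04; σ = Eε = 113000 · -8.2859e-04 = -93.63 MPa.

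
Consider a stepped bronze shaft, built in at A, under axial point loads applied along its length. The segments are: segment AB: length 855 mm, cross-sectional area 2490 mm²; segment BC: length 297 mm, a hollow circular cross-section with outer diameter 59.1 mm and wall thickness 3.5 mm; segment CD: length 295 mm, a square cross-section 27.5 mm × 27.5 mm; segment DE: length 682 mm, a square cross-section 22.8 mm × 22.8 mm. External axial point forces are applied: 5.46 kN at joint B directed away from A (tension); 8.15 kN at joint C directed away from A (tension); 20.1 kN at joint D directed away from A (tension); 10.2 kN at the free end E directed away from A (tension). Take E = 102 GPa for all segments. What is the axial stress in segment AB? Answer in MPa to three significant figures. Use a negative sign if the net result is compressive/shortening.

Internal axial forces (sectioning from the free end, tension +): N_DE = 10.2 kN, N_CD = 30.3 kN, N_BC = 38.45 kN, N_AB = 43.91 kN.
σ_AB = N_AB/A_AB = 43910/2490 = 17.63 MPa.

17.6 MPa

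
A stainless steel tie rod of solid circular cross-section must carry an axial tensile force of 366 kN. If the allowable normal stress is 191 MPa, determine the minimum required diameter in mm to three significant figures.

Required area A ≥ P/σ_allow = 366000/191 = 1916 mm².
For a solid circular section, d ≥ √(4A/π) = 49.39 mm.

49.4 mm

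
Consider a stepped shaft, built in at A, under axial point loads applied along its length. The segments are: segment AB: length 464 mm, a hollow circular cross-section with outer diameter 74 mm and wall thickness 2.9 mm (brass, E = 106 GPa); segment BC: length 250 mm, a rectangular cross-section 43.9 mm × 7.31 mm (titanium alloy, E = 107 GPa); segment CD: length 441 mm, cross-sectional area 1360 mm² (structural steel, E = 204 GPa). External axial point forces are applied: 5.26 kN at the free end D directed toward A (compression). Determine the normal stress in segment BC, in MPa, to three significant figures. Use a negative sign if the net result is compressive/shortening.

Internal axial forces (sectioning from the free end, tension +): N_CD = -5.26 kN, N_BC = -5.26 kN, N_AB = -5.26 kN.
A_BC = 320.9 mm².
σ_BC = N_BC/A_BC = -5260/320.9 = -16.39 MPa.

-16.4 MPa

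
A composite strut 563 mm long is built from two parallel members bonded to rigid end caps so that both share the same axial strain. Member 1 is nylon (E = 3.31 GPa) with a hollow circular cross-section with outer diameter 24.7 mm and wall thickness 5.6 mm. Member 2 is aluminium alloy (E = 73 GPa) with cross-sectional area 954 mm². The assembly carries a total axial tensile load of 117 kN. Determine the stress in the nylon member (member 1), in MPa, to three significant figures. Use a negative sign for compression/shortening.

5.47 MPa

A_1 = 336 mm².
Equal strain + equilibrium ⇒ each member carries load in proportion to AE: A₁E₁ = 1112000 N, A₂E₂ = 69640000 N, ΣAE = 70750000 N.
σ₁ = P·E₁/ΣAE = 117000·3310/70750000 = 5.473 MPa.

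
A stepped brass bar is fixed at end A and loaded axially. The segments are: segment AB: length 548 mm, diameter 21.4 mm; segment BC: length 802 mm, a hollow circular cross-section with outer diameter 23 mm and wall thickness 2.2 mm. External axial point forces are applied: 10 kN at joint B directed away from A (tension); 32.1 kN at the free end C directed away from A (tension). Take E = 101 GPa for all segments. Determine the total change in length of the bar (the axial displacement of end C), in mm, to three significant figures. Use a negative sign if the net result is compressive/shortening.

Internal axial forces (sectioning from the free end, tension +): N_BC = 32.1 kN, N_AB = 42.1 kN.
A_AB = 359.7 mm².
A_BC = 143.8 mm².
δ_AB = 42100·548/(359.7·101000) = 0.6351 mm
δ_BC = 32100·802/(143.8·101000) = 1.773 mm
δ = Σδ_i = 2.408 mm.

2.41 mm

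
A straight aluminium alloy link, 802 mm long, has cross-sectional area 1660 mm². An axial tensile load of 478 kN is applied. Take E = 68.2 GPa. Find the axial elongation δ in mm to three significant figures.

3.39 mm

δ_mech = NL/(AE) = 478000·802/(1660·68200) = 3.386 mm.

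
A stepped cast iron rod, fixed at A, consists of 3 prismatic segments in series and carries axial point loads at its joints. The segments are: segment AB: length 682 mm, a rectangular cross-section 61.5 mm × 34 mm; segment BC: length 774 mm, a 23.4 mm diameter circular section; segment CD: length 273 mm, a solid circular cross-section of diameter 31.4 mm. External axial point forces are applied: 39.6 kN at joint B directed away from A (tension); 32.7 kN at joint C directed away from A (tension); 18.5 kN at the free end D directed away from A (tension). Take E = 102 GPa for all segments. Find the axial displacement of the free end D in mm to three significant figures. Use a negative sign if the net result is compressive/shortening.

1.26 mm

Internal axial forces (sectioning from the free end, tension +): N_CD = 18.5 kN, N_BC = 51.2 kN, N_AB = 90.8 kN.
A_AB = 2091 mm².
A_BC = 430.1 mm².
A_CD = 774.4 mm².
δ_AB = 90800·682/(2091·102000) = 0.2903 mm
δ_BC = 51200·774/(430.1·102000) = 0.9034 mm
δ_CD = 18500·273/(774.4·102000) = 0.06394 mm
δ = Σδ_i = 1.258 mm.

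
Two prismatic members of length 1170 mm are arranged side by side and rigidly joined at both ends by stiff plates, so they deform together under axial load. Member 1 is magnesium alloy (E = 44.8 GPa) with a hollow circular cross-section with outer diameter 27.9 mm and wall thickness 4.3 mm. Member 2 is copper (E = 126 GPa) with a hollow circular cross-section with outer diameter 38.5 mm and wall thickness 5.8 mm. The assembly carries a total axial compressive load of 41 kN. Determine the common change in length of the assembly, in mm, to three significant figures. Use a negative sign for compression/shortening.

-0.537 mm

A_1 = 318.8 mm².
A_2 = 595.8 mm².
Equal strain + equilibrium ⇒ each member carries load in proportion to AE: A₁E₁ = 14280000 N, A₂E₂ = 75080000 N, ΣAE = 89360000 N.
δ = PL/ΣAE = -41000·1170/89360000 = -0.5368 mm.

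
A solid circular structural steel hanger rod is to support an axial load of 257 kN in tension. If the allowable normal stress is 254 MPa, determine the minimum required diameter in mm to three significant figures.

35.9 mm

Required area A ≥ P/σ_allow = 257000/254 = 1012 mm².
For a solid circular section, d ≥ √(4A/π) = 35.89 mm.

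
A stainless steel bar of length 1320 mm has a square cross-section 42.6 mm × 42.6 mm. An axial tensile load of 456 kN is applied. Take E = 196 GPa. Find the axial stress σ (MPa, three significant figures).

251 MPa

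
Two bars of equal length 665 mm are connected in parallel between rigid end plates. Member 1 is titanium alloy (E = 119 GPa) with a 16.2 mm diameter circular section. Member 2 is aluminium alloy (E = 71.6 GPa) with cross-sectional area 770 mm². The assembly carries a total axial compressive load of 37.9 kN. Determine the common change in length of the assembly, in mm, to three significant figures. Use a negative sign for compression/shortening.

A_1 = 206.1 mm².
Equal strain + equilibrium ⇒ each member carries load in proportion to AE: A₁E₁ = 24530000 N, A₂E₂ = 55130000 N, ΣAE = 79660000 N.
δ = PL/ΣAE = -37900·665/79660000 = -0.3164 mm.

-0.316 mm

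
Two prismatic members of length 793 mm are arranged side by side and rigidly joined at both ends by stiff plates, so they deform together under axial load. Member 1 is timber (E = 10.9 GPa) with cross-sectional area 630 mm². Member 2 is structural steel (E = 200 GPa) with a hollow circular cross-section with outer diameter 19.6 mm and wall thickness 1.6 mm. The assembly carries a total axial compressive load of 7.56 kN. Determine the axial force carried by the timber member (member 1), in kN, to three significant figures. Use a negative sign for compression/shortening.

-2.08 kN

A_2 = 90.48 mm².
Equal strain + equilibrium ⇒ each member carries load in proportion to AE: A₁E₁ = 6867000 N, A₂E₂ = 18100000 N, ΣAE = 24960000 N.
F₁ = P·A₁E₁/ΣAE = -7560·6867000/24960000 = -2080 N.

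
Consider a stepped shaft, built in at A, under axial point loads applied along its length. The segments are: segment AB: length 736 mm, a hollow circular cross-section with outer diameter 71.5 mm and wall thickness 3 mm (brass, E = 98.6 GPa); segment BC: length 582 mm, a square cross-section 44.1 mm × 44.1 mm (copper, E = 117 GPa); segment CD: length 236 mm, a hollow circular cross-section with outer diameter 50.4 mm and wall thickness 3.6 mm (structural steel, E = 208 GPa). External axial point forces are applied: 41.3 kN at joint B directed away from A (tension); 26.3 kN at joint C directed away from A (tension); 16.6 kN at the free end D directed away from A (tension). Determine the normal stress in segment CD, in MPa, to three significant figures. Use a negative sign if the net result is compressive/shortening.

Internal axial forces (sectioning from the free end, tension +): N_CD = 16.6 kN, N_BC = 42.9 kN, N_AB = 84.2 kN.
A_CD = 529.3 mm².
σ_CD = N_CD/A_CD = 16600/529.3 = 31.36 MPa.

31.4 MPa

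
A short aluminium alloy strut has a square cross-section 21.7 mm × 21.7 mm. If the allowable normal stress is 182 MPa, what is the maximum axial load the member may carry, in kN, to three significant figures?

A = 470.9 mm².
P_max = σ_allow · A = 182 · 470.9 = 85700 N = 85.7 kN.

85.7 kN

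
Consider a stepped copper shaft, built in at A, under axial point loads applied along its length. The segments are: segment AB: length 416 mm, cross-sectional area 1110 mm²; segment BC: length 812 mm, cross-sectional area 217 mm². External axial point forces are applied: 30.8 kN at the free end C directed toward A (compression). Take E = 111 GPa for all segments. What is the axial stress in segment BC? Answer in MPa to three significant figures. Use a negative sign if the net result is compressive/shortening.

Internal axial forces (sectioning from the free end, tension +): N_BC = -30.8 kN, N_AB = -30.8 kN.
σ_BC = N_BC/A_BC = -30800/217 = -141.9 MPa.

-142 MPa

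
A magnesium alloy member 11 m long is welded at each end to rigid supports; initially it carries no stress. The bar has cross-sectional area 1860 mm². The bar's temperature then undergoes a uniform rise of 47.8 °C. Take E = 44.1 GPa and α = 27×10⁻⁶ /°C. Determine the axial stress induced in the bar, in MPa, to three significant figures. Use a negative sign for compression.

Free thermal expansion αLΔT = 27e-6 · 11000 · 47.8 = 14.2 mm.
The walls impose strain ε = −(14.2)/11000 = -1.2906e-03; σ = Eε = 44100 · -1.2906e-03 = -56.92 MPa.

-56.9 MPa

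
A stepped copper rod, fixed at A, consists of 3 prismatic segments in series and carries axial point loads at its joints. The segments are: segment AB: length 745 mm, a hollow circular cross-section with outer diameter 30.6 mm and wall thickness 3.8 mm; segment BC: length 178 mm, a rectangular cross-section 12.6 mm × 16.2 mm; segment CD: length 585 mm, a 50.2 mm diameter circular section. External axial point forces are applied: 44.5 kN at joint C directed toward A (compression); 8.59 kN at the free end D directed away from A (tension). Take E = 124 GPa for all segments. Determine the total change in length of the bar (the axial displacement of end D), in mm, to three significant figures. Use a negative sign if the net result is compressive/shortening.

Internal axial forces (sectioning from the free end, tension +): N_CD = 8.59 kN, N_BC = -35.91 kN, N_AB = -35.91 kN.
A_AB = 319.9 mm².
A_BC = 204.1 mm².
A_CD = 1979 mm².
δ_AB = -35910·745/(319.9·124000) = -0.6743 mm
δ_BC = -35910·178/(204.1·124000) = -0.2525 mm
δ_CD = 8590·585/(1979·124000) = 0.02048 mm
δ = Σδ_i = -0.9064 mm.

-0.906 mm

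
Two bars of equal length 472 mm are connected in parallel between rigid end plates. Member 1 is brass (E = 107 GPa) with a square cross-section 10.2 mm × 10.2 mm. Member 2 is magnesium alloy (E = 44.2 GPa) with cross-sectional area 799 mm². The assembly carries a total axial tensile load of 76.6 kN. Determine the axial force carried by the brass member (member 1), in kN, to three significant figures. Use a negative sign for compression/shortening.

18.4 kN

A_1 = 104 mm².
Equal strain + equilibrium ⇒ each member carries load in proportion to AE: A₁E₁ = 11130000 N, A₂E₂ = 35320000 N, ΣAE = 46450000 N.
F₁ = P·A₁E₁/ΣAE = 76600·11130000/46450000 = 18360 N.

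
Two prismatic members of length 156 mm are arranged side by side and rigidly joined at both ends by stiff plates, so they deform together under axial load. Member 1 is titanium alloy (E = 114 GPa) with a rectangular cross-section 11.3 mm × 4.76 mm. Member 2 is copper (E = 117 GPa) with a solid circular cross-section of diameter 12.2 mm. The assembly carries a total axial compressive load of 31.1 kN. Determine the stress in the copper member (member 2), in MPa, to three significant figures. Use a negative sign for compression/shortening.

-184 MPa

A_1 = 53.79 mm².
A_2 = 116.9 mm².
Equal strain + equilibrium ⇒ each member carries load in proportion to AE: A₁E₁ = 6132000 N, A₂E₂ = 13680000 N, ΣAE = 19810000 N.
σ₂ = P·E₂/ΣAE = -31100·117000/19810000 = -183.7 MPa.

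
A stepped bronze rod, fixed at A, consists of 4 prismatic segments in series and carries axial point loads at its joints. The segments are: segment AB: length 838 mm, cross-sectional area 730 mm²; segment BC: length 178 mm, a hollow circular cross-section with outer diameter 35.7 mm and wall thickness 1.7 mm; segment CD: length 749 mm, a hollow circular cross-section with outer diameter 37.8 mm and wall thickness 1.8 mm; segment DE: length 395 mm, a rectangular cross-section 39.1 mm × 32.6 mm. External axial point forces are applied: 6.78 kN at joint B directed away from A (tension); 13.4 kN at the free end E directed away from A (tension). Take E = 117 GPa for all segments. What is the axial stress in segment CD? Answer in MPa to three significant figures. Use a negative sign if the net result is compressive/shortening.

65.8 MPa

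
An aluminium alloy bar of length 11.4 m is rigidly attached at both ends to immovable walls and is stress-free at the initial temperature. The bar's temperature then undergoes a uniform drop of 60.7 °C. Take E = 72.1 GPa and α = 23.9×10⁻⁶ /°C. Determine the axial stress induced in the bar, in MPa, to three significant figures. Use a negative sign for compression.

Free thermal expansion αLΔT = 23.9e-6 · 11400 · -60.7 = -16.54 mm.
The walls impose strain ε = −(-16.54)/11400 = 1.4507e-03; σ = Eε = 72100 · 1.4507e-03 = 104.6 MPa.

105 MPa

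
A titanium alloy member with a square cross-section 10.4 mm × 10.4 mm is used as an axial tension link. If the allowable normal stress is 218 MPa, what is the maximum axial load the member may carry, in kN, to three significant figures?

A = 108.2 mm².
P_max = σ_allow · A = 218 · 108.2 = 23580 N = 23.58 kN.

23.6 kN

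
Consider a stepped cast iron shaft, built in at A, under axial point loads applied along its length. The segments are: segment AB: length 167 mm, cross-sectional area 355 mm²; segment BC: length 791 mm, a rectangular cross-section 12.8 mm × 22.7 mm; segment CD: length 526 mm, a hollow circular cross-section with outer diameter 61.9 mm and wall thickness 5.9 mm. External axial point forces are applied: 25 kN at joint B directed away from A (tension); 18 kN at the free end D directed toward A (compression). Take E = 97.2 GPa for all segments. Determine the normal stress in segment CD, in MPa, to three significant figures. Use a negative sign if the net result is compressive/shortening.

Internal axial forces (sectioning from the free end, tension +): N_CD = -18 kN, N_BC = -18 kN, N_AB = 7 kN.
A_CD = 1038 mm².
σ_CD = N_CD/A_CD = -18000/1038 = -17.34 MPa.

-17.3 MPa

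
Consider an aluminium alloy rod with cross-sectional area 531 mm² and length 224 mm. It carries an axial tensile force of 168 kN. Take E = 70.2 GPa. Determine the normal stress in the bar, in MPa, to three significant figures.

316 MPa

σ = N/A = 168000/531 = 316.4 MPa.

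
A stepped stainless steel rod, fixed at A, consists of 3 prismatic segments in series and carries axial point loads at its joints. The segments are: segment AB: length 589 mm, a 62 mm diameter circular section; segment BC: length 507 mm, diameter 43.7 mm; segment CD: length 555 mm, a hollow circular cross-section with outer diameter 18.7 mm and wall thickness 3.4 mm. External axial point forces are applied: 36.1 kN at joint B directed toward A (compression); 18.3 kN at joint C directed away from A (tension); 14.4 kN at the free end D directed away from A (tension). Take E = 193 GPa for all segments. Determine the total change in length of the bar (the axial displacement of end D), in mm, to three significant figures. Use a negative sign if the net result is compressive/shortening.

Internal axial forces (sectioning from the free end, tension +): N_CD = 14.4 kN, N_BC = 32.7 kN, N_AB = -3.4 kN.
A_AB = 3019 mm².
A_BC = 1500 mm².
A_CD = 163.4 mm².
δ_AB = -3400·589/(3019·193000) = -0.003437 mm
δ_BC = 32700·507/(1500·193000) = 0.05727 mm
δ_CD = 14400·555/(163.4·193000) = 0.2534 mm
δ = Σδ_i = 0.3072 mm.

0.307 mm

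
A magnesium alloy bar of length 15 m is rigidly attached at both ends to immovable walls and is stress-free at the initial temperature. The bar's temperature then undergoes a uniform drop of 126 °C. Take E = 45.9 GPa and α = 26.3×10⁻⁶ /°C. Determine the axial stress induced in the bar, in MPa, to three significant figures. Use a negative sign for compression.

152 MPa

Free thermal expansion αLΔT = 26.3e-6 · 15000 · -126 = -49.71 mm.
The walls impose strain ε = −(-49.71)/15000 = 3.3138e-03; σ = Eε = 45900 · 3.3138e-03 = 152.1 MPa.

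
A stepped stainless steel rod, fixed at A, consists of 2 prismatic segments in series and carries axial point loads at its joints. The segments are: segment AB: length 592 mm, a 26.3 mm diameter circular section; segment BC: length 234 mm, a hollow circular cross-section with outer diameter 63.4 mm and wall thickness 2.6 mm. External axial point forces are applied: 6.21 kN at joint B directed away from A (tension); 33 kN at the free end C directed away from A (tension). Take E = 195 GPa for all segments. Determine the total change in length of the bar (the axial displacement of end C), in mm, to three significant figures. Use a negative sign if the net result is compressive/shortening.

Internal axial forces (sectioning from the free end, tension +): N_BC = 33 kN, N_AB = 39.21 kN.
A_AB = 543.3 mm².
A_BC = 496.6 mm².
δ_AB = 39210·592/(543.3·195000) = 0.2191 mm
δ_BC = 33000·234/(496.6·195000) = 0.07974 mm
δ = Σδ_i = 0.2989 mm.

0.299 mm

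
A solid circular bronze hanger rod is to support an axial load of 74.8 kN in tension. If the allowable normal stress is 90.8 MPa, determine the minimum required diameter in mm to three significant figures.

Required area A ≥ P/σ_allow = 74800/90.8 = 823.8 mm².
For a solid circular section, d ≥ √(4A/π) = 32.39 mm.

32.4 mm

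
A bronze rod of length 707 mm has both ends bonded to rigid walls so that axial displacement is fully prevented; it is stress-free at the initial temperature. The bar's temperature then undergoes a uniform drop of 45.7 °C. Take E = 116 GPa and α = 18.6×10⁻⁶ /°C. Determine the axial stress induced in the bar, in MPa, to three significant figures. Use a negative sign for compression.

Free thermal expansion αLΔT = 18.6e-6 · 707 · -45.7 = -0.601 mm.
The walls impose strain ε = −(-0.601)/707 = 8.5002e-04; σ = Eε = 116000 · 8.5002e-04 = 98.6 MPa.

98.6 MPa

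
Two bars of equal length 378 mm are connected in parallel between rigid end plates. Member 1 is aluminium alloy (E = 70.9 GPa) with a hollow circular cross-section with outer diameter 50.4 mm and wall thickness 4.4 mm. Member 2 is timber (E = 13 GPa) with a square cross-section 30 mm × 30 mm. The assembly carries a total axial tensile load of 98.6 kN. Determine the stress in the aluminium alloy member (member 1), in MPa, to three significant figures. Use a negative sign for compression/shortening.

123 MPa

A_1 = 635.9 mm².
A_2 = 900 mm².
Equal strain + equilibrium ⇒ each member carries load in proportion to AE: A₁E₁ = 45080000 N, A₂E₂ = 11700000 N, ΣAE = 56780000 N.
σ₁ = P·E₁/ΣAE = 98600·70900/56780000 = 123.1 MPa.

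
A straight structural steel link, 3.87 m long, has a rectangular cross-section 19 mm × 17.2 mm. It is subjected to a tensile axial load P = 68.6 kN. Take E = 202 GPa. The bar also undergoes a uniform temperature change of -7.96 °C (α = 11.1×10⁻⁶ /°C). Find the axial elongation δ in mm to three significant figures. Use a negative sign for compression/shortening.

A = 326.8 mm².
δ_mech = NL/(AE) = 68600·3870/(326.8·202000) = 4.022 mm.
δ_thermal = αLΔT = 11.1e-6·3870·-7.96 = -0.3419 mm.
δ = δ_mech + δ_thermal = 3.68 mm.

3.68 mm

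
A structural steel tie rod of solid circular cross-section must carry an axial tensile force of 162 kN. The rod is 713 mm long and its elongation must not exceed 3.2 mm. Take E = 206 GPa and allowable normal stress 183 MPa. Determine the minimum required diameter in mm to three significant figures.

33.6 mm

Required area A ≥ P/σ_allow = 162000/183 = 885.2 mm².
For a solid circular section, d ≥ √(4A/π) = 33.57 mm.
Elongation limit: A ≥ PL/(Eδ_allow) = 162000·713/(206000·3.2) = 175.2 mm² ⇒ d ≥ 14.94 mm.
The stress limit governs.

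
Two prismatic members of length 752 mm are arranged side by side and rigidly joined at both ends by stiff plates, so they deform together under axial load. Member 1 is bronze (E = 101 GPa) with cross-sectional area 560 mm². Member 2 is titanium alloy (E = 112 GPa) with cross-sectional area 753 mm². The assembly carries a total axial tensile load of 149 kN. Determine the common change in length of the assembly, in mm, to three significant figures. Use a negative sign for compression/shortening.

0.795 mm

Equal strain + equilibrium ⇒ each member carries load in proportion to AE: A₁E₁ = 56560000 N, A₂E₂ = 84340000 N, ΣAE = 140900000 N.
δ = PL/ΣAE = 149000·752/140900000 = 0.7953 mm.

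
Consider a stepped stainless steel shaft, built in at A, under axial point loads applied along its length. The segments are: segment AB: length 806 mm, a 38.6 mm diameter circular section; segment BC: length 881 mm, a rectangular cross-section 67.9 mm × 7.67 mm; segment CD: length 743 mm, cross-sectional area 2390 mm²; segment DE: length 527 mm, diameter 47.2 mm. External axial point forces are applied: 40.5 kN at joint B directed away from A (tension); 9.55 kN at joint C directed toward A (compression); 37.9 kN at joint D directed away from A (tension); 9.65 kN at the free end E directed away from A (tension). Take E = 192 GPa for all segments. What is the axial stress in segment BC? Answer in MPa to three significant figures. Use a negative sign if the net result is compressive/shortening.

Internal axial forces (sectioning from the free end, tension +): N_DE = 9.65 kN, N_CD = 47.55 kN, N_BC = 38 kN, N_AB = 78.5 kN.
A_BC = 520.8 mm².
σ_BC = N_BC/A_BC = 38000/520.8 = 72.97 MPa.

73.0 MPa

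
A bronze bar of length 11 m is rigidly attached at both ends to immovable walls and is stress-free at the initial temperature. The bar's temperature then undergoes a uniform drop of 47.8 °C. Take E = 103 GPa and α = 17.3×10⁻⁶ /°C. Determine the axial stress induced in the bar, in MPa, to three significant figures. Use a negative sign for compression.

85.2 MPa

Free thermal expansion αLΔT = 17.3e-6 · 11000 · -47.8 = -9.096 mm.
The walls impose strain ε = −(-9.096)/11000 = 8.2694e-04; σ = Eε = 103000 · 8.2694e-04 = 85.17 MPa.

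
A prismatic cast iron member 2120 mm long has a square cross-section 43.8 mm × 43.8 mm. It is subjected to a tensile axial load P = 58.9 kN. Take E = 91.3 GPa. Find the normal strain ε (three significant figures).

3.36e-04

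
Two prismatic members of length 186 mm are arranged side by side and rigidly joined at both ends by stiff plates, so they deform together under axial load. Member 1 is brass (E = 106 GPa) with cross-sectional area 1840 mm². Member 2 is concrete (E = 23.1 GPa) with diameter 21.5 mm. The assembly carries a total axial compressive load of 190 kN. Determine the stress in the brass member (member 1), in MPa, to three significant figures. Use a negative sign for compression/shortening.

-99.0 MPa

A_2 = 363.1 mm².
Equal strain + equilibrium ⇒ each member carries load in proportion to AE: A₁E₁ = 195000000 N, A₂E₂ = 8386000 N, ΣAE = 203400000 N.
σ₁ = P·E₁/ΣAE = -190000·106000/203400000 = -99 MPa.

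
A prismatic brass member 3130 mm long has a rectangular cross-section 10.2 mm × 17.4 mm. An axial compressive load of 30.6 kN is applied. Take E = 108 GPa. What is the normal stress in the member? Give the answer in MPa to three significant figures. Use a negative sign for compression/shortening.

A = 177.5 mm².
σ = N/A = -30600/177.5 = -172.4 MPa.

-172 MPa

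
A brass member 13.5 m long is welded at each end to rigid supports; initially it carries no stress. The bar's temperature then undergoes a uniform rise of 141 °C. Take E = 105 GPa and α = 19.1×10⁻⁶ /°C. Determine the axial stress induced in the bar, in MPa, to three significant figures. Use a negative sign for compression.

-283 MPa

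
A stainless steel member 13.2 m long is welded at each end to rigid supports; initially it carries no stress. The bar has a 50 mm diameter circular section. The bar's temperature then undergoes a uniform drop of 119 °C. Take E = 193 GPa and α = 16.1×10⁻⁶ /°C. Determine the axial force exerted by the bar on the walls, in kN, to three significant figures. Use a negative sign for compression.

Free thermal expansion αLΔT = 16.1e-6 · 13200 · -119 = -25.29 mm.
The walls impose strain ε = −(-25.29)/13200 = 1.9159e-03; σ = Eε = 193000 · 1.9159e-03 = 369.8 MPa.
Wall reaction R = σ·A = 369.8·1963 = 726000 N = 726 kN.

726 kN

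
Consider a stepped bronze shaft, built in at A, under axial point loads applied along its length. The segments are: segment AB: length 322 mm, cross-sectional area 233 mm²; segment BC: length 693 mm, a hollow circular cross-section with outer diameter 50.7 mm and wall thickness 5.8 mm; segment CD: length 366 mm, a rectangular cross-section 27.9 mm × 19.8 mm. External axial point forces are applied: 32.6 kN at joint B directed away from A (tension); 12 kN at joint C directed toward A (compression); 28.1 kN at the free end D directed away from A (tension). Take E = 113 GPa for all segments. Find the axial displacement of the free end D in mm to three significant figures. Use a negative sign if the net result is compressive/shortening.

0.881 mm

Internal axial forces (sectioning from the free end, tension +): N_CD = 28.1 kN, N_BC = 16.1 kN, N_AB = 48.7 kN.
A_BC = 818.1 mm².
A_CD = 552.4 mm².
δ_AB = 48700·322/(233·113000) = 0.5956 mm
δ_BC = 16100·693/(818.1·113000) = 0.1207 mm
δ_CD = 28100·366/(552.4·113000) = 0.1648 mm
δ = Σδ_i = 0.881 mm.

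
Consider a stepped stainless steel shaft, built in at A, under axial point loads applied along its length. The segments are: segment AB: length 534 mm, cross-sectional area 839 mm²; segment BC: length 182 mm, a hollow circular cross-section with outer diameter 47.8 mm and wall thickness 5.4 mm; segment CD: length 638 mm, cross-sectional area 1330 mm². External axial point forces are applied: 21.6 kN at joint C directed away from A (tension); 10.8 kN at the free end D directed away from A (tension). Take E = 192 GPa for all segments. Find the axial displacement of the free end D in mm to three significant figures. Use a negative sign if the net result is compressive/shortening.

Internal axial forces (sectioning from the free end, tension +): N_CD = 10.8 kN, N_BC = 32.4 kN, N_AB = 32.4 kN.
A_BC = 719.3 mm².
δ_AB = 32400·534/(839·192000) = 0.1074 mm
δ_BC = 32400·182/(719.3·192000) = 0.0427 mm
δ_CD = 10800·638/(1330·192000) = 0.02698 mm
δ = Σδ_i = 0.1771 mm.

0.177 mm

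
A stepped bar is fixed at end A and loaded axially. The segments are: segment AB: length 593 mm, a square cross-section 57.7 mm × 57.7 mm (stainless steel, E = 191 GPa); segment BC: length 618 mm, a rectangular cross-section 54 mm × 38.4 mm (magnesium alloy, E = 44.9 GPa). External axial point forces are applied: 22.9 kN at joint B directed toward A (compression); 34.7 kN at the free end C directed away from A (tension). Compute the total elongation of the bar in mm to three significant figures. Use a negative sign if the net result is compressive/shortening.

0.241 mm

Internal axial forces (sectioning from the free end, tension +): N_BC = 34.7 kN, N_AB = 11.8 kN.
A_AB = 3329 mm².
A_BC = 2074 mm².
δ_AB = 11800·593/(3329·191000) = 0.011 mm
δ_BC = 34700·618/(2074·44900) = 0.2303 mm
δ = Σδ_i = 0.2413 mm.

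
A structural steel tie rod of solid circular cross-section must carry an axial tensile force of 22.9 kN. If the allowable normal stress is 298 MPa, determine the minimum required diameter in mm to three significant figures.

Required area A ≥ P/σ_allow = 22900/298 = 76.85 mm².
For a solid circular section, d ≥ √(4A/π) = 9.892 mm.

9.89 mm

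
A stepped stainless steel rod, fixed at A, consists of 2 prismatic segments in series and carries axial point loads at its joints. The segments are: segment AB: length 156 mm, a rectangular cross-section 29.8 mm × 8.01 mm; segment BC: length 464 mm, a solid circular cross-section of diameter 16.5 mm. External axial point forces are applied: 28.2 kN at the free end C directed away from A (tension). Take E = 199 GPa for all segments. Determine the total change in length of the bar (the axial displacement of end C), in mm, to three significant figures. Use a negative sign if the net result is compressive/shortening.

Internal axial forces (sectioning from the free end, tension +): N_BC = 28.2 kN, N_AB = 28.2 kN.
A_AB = 238.7 mm².
A_BC = 213.8 mm².
δ_AB = 28200·156/(238.7·199000) = 0.09261 mm
δ_BC = 28200·464/(213.8·199000) = 0.3075 mm
δ = Σδ_i = 0.4001 mm.

0.400 mm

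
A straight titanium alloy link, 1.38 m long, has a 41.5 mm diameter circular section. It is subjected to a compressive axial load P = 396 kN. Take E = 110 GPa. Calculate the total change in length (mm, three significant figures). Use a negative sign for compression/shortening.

A = 1353 mm².
δ_mech = NL/(AE) = -396000·1380/(1353·110000) = -3.673 mm.

-3.67 mm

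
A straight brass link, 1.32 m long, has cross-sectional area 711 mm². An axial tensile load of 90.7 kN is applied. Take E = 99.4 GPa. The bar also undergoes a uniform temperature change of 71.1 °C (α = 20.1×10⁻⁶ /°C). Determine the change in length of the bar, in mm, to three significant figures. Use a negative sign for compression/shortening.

δ_mech = NL/(AE) = 90700·1320/(711·99400) = 1.694 mm.
δ_thermal = αLΔT = 20.1e-6·1320·71.1 = 1.886 mm.
δ = δ_mech + δ_thermal = 3.58 mm.

3.58 mm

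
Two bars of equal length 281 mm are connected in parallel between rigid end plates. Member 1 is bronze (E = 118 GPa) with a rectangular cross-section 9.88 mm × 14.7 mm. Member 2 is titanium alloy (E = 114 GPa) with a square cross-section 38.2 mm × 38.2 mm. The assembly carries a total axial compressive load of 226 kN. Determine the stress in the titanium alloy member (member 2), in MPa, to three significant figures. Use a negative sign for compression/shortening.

-140 MPa

A_1 = 145.2 mm².
A_2 = 1459 mm².
Equal strain + equilibrium ⇒ each member carries load in proportion to AE: A₁E₁ = 17140000 N, A₂E₂ = 166400000 N, ΣAE = 183500000 N.
σ₂ = P·E₂/ΣAE = -226000·114000/183500000 = -140.4 MPa.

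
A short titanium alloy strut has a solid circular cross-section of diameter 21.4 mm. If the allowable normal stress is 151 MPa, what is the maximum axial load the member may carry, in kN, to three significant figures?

54.3 kN

A = 359.7 mm².
P_max = σ_allow · A = 151 · 359.7 = 54310 N = 54.31 kN.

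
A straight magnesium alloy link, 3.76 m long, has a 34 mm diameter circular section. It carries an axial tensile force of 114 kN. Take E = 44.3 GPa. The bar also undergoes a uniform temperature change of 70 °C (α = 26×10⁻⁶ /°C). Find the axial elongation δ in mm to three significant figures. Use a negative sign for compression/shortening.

17.5 mm

A = 907.9 mm².
δ_mech = NL/(AE) = 114000·3760/(907.9·44300) = 10.66 mm.
δ_thermal = αLΔT = 26e-6·3760·70 = 6.843 mm.
δ = δ_mech + δ_thermal = 17.5 mm.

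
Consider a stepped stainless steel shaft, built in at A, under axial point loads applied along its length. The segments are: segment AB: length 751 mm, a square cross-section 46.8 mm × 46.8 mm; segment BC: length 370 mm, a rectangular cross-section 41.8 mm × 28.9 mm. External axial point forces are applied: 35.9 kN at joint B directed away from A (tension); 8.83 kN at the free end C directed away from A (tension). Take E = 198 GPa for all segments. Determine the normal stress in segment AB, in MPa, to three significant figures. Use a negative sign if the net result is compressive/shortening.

Internal axial forces (sectioning from the free end, tension +): N_BC = 8.83 kN, N_AB = 44.73 kN.
A_AB = 2190 mm².
σ_AB = N_AB/A_AB = 44730/2190 = 20.42 MPa.

20.4 MPa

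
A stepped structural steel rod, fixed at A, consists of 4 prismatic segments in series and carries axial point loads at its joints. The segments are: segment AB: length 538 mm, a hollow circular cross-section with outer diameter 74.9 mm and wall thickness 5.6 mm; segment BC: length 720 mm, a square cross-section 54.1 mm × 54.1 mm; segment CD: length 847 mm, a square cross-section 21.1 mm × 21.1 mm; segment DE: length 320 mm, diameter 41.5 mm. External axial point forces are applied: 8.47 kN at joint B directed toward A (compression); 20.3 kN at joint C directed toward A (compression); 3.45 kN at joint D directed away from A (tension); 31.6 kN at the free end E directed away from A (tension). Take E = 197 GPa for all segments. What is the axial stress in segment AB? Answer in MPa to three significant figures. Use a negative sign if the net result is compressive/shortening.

5.15 MPa

Internal axial forces (sectioning from the free end, tension +): N_DE = 31.6 kN, N_CD = 35.05 kN, N_BC = 14.75 kN, N_AB = 6.28 kN.
A_AB = 1219 mm².
σ_AB = N_AB/A_AB = 6280/1219 = 5.151 MPa.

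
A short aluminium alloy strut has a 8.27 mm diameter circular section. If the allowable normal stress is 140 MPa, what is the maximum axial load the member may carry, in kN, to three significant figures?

7.52 kN

A = 53.72 mm².
P_max = σ_allow · A = 140 · 53.72 = 7520 N = 7.52 kN.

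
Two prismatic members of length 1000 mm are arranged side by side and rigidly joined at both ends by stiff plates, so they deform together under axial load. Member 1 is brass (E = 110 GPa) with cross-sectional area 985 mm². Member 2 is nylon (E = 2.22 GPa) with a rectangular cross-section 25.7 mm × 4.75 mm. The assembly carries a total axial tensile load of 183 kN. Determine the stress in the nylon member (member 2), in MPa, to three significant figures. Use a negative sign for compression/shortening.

3.74 MPa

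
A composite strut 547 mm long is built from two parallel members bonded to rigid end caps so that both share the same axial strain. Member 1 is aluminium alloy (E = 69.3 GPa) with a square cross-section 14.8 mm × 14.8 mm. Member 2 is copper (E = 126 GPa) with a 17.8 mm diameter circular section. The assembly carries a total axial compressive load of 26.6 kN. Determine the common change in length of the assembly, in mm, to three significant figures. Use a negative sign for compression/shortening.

-0.313 mm

A_1 = 219 mm².
A_2 = 248.8 mm².
Equal strain + equilibrium ⇒ each member carries load in proportion to AE: A₁E₁ = 15180000 N, A₂E₂ = 31350000 N, ΣAE = 46530000 N.
δ = PL/ΣAE = -26600·547/46530000 = -0.3127 mm.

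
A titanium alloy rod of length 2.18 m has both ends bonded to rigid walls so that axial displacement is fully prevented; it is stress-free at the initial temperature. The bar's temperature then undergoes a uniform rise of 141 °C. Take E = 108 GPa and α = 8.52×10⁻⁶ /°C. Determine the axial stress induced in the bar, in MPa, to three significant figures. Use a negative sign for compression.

-130 MPa

Free thermal expansion αLΔT = 8.52e-6 · 2180 · 141 = 2.619 mm.
The walls impose strain ε = −(2.619)/2180 = -1.2013e-03; σ = Eε = 108000 · -1.2013e-03 = -129.7 MPa.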